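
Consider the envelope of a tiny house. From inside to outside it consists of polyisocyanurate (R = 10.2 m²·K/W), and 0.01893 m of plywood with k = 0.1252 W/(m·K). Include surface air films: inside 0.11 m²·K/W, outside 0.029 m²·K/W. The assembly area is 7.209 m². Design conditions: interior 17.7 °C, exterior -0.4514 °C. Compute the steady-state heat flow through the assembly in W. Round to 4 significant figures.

0.01893/0.1252 = 0.1512
R_total = 0.11 + 10.2 + 0.1512 + 0.029 = 10.49 m²·K/W
Q = A·ΔT/R = 7.209 × (17.7 − (-0.4514)) / 10.49 = 12.474 W

12.47 W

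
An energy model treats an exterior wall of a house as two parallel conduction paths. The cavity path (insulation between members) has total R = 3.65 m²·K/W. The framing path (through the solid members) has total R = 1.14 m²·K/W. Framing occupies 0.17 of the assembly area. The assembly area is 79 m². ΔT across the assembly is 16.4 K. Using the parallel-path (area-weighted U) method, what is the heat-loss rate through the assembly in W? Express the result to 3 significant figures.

U_eff = 0.83/3.65 + 0.17/1.14 = 0.2274 + 0.1491 = 0.3765
R_eff = 1/U_eff = 2.656 m²·K/W
Q = 79 × 16.4 / 2.656 = 487.8 W

488 W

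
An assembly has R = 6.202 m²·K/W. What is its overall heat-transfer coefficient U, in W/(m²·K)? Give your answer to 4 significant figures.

0.1612 W/(m²·K)

U = 1/R = 1/6.202 = 0.16124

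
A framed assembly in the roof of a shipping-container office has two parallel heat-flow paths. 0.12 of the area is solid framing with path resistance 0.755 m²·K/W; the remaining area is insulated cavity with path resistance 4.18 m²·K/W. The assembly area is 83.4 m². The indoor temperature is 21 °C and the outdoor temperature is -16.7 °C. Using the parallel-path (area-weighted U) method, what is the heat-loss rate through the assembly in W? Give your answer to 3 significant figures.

1160 W

U_eff = 0.88/4.18 + 0.12/0.755 = 0.2105 + 0.1589 = 0.3695
R_eff = 1/U_eff = 2.707 m²·K/W
Q = 83.4 × (21 − (-16.7)) / 2.707 = 1162 W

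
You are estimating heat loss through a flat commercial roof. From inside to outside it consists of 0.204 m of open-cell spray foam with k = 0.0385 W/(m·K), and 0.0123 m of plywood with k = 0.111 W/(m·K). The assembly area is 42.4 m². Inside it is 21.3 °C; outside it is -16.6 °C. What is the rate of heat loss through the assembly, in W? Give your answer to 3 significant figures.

297 W

0.204/0.0385 = 5.299
0.0123/0.111 = 0.1108
R_total = 5.299 + 0.1108 = 5.41 m²·K/W
Q = A·ΔT/R = 42.4 × (21.3 − (-16.6)) / 5.41 = 297.1 W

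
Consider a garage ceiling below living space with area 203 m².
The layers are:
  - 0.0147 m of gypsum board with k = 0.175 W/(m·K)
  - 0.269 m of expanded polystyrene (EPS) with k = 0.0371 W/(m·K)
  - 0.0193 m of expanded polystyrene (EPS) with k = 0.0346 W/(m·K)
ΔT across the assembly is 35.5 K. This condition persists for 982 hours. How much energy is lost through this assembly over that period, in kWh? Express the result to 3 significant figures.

0.0147/0.175 = 0.084
0.269/0.0371 = 7.251
0.0193/0.0346 = 0.5578
R_total = 0.084 + 7.251 + 0.5578 = 7.892 m²·K/W
Q = 203 × 35.5 / 7.892 = 913.1 W
E = 913.1 W × 982 h / 1000 = 896.6 kWh

897 kWh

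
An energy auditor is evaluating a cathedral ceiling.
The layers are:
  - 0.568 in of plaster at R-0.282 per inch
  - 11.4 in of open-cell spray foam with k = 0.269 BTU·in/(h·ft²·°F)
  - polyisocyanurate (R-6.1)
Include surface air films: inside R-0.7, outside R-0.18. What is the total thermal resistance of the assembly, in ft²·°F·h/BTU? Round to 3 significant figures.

49.5 ft²·°F·h/BTU

0.568 × 0.282 = 0.1602
11.4/0.269 = 42.38
R_total = 0.7 + 0.1602 + 42.38 + 6.1 + 0.18 = 49.52 ft²·°F·h/BTU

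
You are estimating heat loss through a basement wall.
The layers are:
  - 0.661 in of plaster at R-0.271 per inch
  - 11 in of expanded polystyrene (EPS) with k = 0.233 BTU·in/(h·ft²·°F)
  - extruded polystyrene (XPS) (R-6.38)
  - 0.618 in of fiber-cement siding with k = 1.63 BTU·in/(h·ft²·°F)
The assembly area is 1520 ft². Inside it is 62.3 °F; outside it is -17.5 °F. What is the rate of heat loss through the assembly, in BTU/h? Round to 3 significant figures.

2240 BTU/h

0.661 × 0.271 = 0.1791
11/0.233 = 47.21
0.618/1.63 = 0.3791
R_total = 0.1791 + 47.21 + 6.38 + 0.3791 = 54.15 ft²·°F·h/BTU
Q = A·ΔT/R = 1520 × (62.3 − (-17.5)) / 54.15 = 2240 BTU/h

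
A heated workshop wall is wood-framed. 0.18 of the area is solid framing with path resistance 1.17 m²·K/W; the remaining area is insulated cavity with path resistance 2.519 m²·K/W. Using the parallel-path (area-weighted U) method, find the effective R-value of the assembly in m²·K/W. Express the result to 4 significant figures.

2.086 m²·K/W

U_eff = 0.82/2.519 + 0.18/1.17 = 0.32553 + 0.15385 = 0.47937
R_eff = 1/U_eff = 2.0861 m²·K/W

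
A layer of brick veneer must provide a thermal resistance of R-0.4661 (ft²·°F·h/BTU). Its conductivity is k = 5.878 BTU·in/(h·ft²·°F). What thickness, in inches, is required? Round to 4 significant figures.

L = R × k = 0.4661 × 5.878 = 2.7397 in

2.740 in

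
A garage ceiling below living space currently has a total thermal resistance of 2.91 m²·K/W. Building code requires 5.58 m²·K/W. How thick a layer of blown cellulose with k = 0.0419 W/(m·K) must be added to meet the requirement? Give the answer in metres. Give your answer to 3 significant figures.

ΔR = 5.58 − 2.91 = 2.67 m²·K/W
L = ΔR × k = 2.67 × 0.0419 = 0.1119 m

0.112 m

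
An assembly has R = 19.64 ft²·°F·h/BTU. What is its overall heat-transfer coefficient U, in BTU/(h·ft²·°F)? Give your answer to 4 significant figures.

U = 1/R = 1/19.64 = 0.050916

0.05092 BTU/(h·ft²·°F)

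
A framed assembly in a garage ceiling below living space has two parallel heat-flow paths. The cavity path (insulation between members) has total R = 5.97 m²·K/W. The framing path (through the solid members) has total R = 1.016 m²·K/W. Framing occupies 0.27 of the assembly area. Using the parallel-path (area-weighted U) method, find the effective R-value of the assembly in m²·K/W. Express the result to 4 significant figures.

2.577 m²·K/W

U_eff = 0.73/5.97 + 0.27/1.016 = 0.12228 + 0.26575 = 0.38803
R_eff = 1/U_eff = 2.5771 m²·K/W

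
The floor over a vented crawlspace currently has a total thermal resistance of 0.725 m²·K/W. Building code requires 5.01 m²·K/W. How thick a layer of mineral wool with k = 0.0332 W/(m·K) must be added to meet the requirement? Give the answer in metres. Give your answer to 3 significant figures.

ΔR = 5.01 − 0.725 = 4.285 m²·K/W
L = ΔR × k = 4.285 × 0.0332 = 0.1423 m

0.142 m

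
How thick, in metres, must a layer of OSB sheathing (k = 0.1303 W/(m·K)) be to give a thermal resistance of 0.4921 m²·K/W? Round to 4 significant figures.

L = R·k = 0.4921 × 0.1303 = 0.064121 m

0.06412 m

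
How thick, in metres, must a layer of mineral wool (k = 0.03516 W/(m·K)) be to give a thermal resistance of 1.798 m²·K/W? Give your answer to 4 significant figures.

0.06322 m

L = R·k = 1.798 × 0.03516 = 0.063218 m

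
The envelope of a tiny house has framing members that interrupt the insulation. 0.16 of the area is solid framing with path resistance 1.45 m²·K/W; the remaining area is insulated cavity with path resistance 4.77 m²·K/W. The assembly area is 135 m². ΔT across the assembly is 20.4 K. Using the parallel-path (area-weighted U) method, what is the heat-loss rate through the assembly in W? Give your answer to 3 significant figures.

U_eff = 0.84/4.77 + 0.16/1.45 = 0.1761 + 0.1103 = 0.2864
R_eff = 1/U_eff = 3.491 m²·K/W
Q = 135 × 20.4 / 3.491 = 788.9 W

789 W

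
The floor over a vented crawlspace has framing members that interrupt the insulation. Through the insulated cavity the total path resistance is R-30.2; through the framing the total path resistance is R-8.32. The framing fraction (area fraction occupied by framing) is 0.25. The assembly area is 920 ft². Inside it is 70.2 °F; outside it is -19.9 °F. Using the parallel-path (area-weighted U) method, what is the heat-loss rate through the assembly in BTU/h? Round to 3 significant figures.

4550 BTU/h

U_eff = 0.75/30.2 + 0.25/8.32 = 0.02483 + 0.03005 = 0.05488
R_eff = 1/U_eff = 18.22 ft²·°F·h/BTU
Q = 920 × (70.2 − (-19.9)) / 18.22 = 4549 BTU/h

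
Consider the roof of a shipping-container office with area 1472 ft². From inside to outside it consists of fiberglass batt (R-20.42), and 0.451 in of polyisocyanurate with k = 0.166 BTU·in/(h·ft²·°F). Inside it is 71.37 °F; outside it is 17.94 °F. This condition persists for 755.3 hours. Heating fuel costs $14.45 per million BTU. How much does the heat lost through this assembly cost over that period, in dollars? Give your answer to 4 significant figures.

37.10 dollars

0.451/0.166 = 2.7169
R_total = 20.42 + 2.7169 = 23.137 ft²·°F·h/BTU
Q = 1472 × (71.37 − 17.94) / 23.137 = 3399.3 BTU/h
E = 3399.3 × 755.3 = 2567500 BTU
Cost = 2567500/10⁶ × 14.45 = $37.1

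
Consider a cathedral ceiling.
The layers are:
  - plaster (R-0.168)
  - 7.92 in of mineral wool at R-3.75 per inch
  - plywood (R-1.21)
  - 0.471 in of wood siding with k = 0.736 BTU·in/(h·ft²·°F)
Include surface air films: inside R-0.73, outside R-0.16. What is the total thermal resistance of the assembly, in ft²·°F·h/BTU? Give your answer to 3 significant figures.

7.92 × 3.75 = 29.7
0.471/0.736 = 0.6399
R_total = 0.73 + 0.168 + 29.7 + 1.21 + 0.6399 + 0.16 = 32.61 ft²·°F·h/BTU

32.6 ft²·°F·h/BTU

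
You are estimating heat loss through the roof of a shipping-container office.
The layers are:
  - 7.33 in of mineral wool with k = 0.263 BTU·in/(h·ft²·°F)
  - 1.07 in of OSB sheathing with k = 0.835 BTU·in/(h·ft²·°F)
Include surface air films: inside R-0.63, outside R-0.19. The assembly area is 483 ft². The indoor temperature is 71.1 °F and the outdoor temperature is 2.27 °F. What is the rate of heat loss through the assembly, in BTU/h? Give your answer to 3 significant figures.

1110 BTU/h

7.33/0.263 = 27.87
1.07/0.835 = 1.281
R_total = 0.63 + 27.87 + 1.281 + 0.19 = 29.97 ft²·°F·h/BTU
Q = A·ΔT/R = 483 × (71.1 − 2.27) / 29.97 = 1109 BTU/h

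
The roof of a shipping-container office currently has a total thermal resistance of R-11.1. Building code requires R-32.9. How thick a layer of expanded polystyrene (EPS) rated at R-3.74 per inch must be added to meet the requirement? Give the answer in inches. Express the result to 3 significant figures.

ΔR = 32.9 − 11.1 = 21.8 ft²·°F·h/BTU
L = ΔR / (R/in) = 21.8/3.74 = 5.829 in

5.83 in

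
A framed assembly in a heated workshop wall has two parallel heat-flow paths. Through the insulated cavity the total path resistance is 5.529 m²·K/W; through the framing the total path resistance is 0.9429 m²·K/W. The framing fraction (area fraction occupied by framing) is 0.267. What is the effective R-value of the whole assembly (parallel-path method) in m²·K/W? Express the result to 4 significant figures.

U_eff = 0.733/5.529 + 0.267/0.9429 = 0.13257 + 0.28317 = 0.41574
R_eff = 1/U_eff = 2.4053 m²·K/W

2.405 m²·K/W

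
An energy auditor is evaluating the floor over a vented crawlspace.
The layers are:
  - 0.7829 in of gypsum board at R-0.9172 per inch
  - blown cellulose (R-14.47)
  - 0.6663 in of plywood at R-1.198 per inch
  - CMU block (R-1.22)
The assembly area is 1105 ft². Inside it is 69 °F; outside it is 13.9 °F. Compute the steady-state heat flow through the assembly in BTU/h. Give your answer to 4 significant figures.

3539 BTU/h

0.7829 × 0.9172 = 0.71808
0.6663 × 1.198 = 0.79823
R_total = 0.71808 + 14.47 + 0.79823 + 1.22 = 17.206 ft²·°F·h/BTU
Q = A·ΔT/R = 1105 × (69 − 13.9) / 17.206 = 3538.6 BTU/h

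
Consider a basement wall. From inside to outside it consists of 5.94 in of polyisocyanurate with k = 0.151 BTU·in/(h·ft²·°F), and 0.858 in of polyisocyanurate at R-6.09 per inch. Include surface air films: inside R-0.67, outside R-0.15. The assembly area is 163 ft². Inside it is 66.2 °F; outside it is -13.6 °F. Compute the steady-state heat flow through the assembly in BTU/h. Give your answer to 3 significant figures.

5.94/0.151 = 39.34
0.858 × 6.09 = 5.225
R_total = 0.67 + 39.34 + 5.225 + 0.15 = 45.38 ft²·°F·h/BTU
Q = A·ΔT/R = 163 × (66.2 − (-13.6)) / 45.38 = 286.6 BTU/h

287 BTU/h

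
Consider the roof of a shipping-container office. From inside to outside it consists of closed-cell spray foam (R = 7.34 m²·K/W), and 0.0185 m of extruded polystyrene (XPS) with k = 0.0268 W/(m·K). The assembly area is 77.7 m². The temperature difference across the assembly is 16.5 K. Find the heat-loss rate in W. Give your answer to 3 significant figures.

160 W

0.0185/0.0268 = 0.6903
R_total = 7.34 + 0.6903 = 8.03 m²·K/W
Q = A·ΔT/R = 77.7 × 16.5 / 8.03 = 159.7 W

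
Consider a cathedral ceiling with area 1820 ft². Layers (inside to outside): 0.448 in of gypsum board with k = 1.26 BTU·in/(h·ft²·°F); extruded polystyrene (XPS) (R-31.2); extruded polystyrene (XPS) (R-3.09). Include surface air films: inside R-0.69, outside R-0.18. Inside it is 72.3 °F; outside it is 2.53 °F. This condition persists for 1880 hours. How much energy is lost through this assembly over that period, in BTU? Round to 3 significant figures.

0.448/1.26 = 0.3556
R_total = 0.69 + 0.3556 + 31.2 + 3.09 + 0.18 = 35.52 ft²·°F·h/BTU
Q = 1820 × (72.3 − 2.53) / 35.52 = 3575 BTU/h
E = 3575 × 1880 = 6722000 BTU

6720000 BTU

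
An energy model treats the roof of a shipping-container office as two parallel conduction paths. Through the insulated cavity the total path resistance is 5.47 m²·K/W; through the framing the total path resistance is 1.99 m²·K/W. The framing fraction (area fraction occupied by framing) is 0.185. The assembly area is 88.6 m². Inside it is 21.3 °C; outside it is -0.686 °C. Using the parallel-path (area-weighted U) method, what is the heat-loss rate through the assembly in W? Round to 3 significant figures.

U_eff = 0.815/5.47 + 0.185/1.99 = 0.149 + 0.09296 = 0.242
R_eff = 1/U_eff = 4.133 m²·K/W
Q = 88.6 × (21.3 − (-0.686)) / 4.133 = 471.3 W

471 W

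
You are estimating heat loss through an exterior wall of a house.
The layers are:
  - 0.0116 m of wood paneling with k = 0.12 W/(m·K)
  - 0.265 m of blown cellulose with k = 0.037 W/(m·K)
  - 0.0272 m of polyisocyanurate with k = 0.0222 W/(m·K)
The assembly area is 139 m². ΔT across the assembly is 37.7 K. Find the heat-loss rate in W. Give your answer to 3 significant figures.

618 W

0.0116/0.12 = 0.09667
0.265/0.037 = 7.162
0.0272/0.0222 = 1.225
R_total = 0.09667 + 7.162 + 1.225 = 8.484 m²·K/W
Q = A·ΔT/R = 139 × 37.7 / 8.484 = 617.7 W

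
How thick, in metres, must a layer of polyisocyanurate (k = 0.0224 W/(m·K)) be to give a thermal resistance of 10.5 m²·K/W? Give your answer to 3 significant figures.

L = R·k = 10.5 × 0.0224 = 0.2352 m

0.235 m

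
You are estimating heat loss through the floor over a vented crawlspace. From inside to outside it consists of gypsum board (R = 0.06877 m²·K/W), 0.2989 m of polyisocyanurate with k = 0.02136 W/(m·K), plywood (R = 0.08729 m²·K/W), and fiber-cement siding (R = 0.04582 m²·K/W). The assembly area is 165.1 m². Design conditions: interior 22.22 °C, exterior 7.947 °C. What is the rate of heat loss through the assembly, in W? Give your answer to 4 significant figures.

0.2989/0.02136 = 13.993
R_total = 0.06877 + 13.993 + 0.08729 + 0.04582 = 14.195 m²·K/W
Q = A·ΔT/R = 165.1 × (22.22 − 7.947) / 14.195 = 166 W

166.0 W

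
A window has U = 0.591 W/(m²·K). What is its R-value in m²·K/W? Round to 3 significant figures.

R = 1/U = 1/0.591 = 1.692

1.69 m²·K/W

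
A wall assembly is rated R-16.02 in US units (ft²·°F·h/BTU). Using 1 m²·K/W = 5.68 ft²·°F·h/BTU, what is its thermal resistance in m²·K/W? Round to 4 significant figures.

R_SI = 16.02/5.68 = 2.8204

2.820 m²·K/W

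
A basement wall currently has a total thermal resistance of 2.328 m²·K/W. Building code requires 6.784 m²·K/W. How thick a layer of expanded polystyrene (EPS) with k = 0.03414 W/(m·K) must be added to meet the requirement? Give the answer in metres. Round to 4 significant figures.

0.1521 m

ΔR = 6.784 − 2.328 = 4.456 m²·K/W
L = ΔR × k = 4.456 × 0.03414 = 0.15213 m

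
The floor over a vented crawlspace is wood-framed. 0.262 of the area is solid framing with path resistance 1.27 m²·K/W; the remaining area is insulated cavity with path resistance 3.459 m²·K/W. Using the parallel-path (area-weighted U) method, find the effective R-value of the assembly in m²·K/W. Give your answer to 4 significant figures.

2.383 m²·K/W

U_eff = 0.738/3.459 + 0.262/1.27 = 0.21336 + 0.2063 = 0.41966
R_eff = 1/U_eff = 2.3829 m²·K/W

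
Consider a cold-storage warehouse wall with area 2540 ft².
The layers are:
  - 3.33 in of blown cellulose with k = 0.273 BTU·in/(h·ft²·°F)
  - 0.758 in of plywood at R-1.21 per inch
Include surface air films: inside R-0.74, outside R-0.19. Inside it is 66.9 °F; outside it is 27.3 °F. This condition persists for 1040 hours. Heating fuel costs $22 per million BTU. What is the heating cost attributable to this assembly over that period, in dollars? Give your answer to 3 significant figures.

164 dollars

3.33/0.273 = 12.2
0.758 × 1.21 = 0.9172
R_total = 0.74 + 12.2 + 0.9172 + 0.19 = 14.04 ft²·°F·h/BTU
Q = 2540 × (66.9 − 27.3) / 14.04 = 7162 BTU/h
E = 7162 × 1040 = 7448000 BTU
Cost = 7448000/10⁶ × 22 = $163.9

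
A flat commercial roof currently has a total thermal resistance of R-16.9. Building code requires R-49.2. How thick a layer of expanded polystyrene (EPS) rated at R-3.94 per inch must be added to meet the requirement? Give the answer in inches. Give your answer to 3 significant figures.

8.20 in

ΔR = 49.2 − 16.9 = 32.3 ft²·°F·h/BTU
L = ΔR / (R/in) = 32.3/3.94 = 8.198 in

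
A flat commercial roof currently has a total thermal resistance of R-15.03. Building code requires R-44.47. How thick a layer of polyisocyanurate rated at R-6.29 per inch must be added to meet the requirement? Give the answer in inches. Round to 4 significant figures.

ΔR = 44.47 − 15.03 = 29.44 ft²·°F·h/BTU
L = ΔR / (R/in) = 29.44/6.29 = 4.6804 in

4.680 in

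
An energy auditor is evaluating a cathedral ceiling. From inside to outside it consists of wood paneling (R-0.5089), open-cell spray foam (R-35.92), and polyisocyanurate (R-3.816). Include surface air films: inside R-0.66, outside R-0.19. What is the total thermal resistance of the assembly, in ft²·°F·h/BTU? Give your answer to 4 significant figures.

R_total = 0.66 + 0.5089 + 35.92 + 3.816 + 0.19 = 41.095 ft²·°F·h/BTU

41.09 ft²·°F·h/BTU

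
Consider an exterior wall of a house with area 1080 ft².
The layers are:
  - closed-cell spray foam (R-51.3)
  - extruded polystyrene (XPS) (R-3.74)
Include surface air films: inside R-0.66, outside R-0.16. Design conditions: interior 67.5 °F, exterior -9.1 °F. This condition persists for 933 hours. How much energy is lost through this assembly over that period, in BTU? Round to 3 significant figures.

1380000 BTU

R_total = 0.66 + 51.3 + 3.74 + 0.16 = 55.86 ft²·°F·h/BTU
Q = 1080 × (67.5 − (-9.1)) / 55.86 = 1481 BTU/h
E = 1481 × 933 = 1382000 BTU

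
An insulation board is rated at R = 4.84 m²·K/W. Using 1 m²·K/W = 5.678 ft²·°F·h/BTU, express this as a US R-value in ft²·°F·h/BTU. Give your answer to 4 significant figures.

27.48 ft²·°F·h/BTU

R_US = 4.84 × 5.678 = 27.482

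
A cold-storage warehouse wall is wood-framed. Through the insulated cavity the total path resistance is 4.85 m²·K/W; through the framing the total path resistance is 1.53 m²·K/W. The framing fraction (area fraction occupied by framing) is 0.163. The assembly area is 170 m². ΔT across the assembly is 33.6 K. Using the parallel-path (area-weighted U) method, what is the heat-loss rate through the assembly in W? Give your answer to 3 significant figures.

1590 W

U_eff = 0.837/4.85 + 0.163/1.53 = 0.1726 + 0.1065 = 0.2791
R_eff = 1/U_eff = 3.583 m²·K/W
Q = 170 × 33.6 / 3.583 = 1594 W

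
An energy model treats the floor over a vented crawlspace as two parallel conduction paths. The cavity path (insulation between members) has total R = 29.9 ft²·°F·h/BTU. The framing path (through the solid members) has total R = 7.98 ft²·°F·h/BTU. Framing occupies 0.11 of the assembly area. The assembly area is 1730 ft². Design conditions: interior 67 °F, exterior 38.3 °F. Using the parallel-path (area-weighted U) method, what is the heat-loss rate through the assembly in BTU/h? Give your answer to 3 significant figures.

U_eff = 0.89/29.9 + 0.11/7.98 = 0.02977 + 0.01378 = 0.04355
R_eff = 1/U_eff = 22.96 ft²·°F·h/BTU
Q = 1730 × (67 − 38.3) / 22.96 = 2162 BTU/h

2160 BTU/h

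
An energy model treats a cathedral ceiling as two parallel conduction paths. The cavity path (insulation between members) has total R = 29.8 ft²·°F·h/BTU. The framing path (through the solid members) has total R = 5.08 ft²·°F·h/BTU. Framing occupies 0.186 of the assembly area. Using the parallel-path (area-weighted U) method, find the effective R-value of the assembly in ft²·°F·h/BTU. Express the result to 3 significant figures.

U_eff = 0.814/29.8 + 0.186/5.08 = 0.02732 + 0.03661 = 0.06393
R_eff = 1/U_eff = 15.64 ft²·°F·h/BTU

15.6 ft²·°F·h/BTU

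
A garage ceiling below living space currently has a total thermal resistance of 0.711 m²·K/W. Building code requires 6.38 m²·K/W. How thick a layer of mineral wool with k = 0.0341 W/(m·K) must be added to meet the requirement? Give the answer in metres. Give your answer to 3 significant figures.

0.193 m

ΔR = 6.38 − 0.711 = 5.669 m²·K/W
L = ΔR × k = 5.669 × 0.0341 = 0.1933 m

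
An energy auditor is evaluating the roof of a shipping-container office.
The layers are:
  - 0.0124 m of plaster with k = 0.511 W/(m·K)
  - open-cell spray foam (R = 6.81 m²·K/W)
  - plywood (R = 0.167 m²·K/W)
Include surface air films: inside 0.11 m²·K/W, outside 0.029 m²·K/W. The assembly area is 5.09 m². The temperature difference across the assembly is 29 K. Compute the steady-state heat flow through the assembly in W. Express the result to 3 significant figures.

0.0124/0.511 = 0.02427
R_total = 0.11 + 0.02427 + 6.81 + 0.167 + 0.029 = 7.14 m²·K/W
Q = A·ΔT/R = 5.09 × 29 / 7.14 = 20.67 W

20.7 W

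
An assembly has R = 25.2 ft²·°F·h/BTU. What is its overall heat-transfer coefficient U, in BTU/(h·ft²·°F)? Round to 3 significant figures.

0.0397 BTU/(h·ft²·°F)

U = 1/R = 1/25.2 = 0.03968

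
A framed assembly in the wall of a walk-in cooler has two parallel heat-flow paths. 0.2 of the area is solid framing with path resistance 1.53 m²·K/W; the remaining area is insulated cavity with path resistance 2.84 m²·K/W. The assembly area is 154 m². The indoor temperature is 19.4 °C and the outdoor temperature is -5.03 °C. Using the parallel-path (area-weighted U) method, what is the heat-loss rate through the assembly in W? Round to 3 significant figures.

U_eff = 0.8/2.84 + 0.2/1.53 = 0.2817 + 0.1307 = 0.4124
R_eff = 1/U_eff = 2.425 m²·K/W
Q = 154 × (19.4 − (-5.03)) / 2.425 = 1552 W

1550 W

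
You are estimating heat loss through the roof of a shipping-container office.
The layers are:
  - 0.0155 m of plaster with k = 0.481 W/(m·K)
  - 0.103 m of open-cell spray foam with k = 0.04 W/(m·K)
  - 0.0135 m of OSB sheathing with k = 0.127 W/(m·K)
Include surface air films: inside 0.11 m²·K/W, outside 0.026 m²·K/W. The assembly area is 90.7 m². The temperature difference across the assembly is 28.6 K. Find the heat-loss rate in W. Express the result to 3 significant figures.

0.0155/0.481 = 0.03222
0.103/0.04 = 2.575
0.0135/0.127 = 0.1063
R_total = 0.11 + 0.03222 + 2.575 + 0.1063 + 0.026 = 2.85 m²·K/W
Q = A·ΔT/R = 90.7 × 28.6 / 2.85 = 910.3 W

910 W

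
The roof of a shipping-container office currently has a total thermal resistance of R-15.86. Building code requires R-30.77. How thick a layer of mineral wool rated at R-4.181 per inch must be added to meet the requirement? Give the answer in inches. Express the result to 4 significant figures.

ΔR = 30.77 − 15.86 = 14.91 ft²·°F·h/BTU
L = ΔR / (R/in) = 14.91/4.181 = 3.5661 in

3.566 in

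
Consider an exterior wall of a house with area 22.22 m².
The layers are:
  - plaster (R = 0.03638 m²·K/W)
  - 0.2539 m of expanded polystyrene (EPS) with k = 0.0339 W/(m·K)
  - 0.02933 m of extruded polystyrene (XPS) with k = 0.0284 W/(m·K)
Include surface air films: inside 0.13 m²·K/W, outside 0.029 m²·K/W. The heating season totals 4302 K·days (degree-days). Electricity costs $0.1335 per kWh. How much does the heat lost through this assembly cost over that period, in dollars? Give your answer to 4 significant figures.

35.13 dollars

0.2539/0.0339 = 7.4897
0.02933/0.0284 = 1.0327
R_total = 0.13 + 0.03638 + 7.4897 + 1.0327 + 0.029 = 8.7178 m²·K/W
E = A × HDD × 24 / R / 1000 = 22.22 × 4302 × 24 / 8.7178 / 1000 = 263.16 kWh
Cost = 263.16 × 0.1335 = $35.132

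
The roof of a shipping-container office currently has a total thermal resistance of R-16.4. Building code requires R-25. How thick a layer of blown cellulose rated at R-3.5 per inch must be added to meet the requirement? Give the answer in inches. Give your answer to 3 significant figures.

ΔR = 25 − 16.4 = 8.6 ft²·°F·h/BTU
L = ΔR / (R/in) = 8.6/3.5 = 2.457 in

2.46 in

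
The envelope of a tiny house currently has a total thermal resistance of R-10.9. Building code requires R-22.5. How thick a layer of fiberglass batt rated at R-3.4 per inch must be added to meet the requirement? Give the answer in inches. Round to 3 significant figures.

3.41 in

ΔR = 22.5 − 10.9 = 11.6 ft²·°F·h/BTU
L = ΔR / (R/in) = 11.6/3.4 = 3.412 in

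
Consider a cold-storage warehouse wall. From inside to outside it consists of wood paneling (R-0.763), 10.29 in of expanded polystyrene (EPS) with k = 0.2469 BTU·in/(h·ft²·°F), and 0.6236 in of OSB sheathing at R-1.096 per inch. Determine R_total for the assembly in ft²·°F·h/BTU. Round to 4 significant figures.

10.29/0.2469 = 41.677
0.6236 × 1.096 = 0.68347
R_total = 0.763 + 41.677 + 0.68347 = 43.123 ft²·°F·h/BTU

43.12 ft²·°F·h/BTU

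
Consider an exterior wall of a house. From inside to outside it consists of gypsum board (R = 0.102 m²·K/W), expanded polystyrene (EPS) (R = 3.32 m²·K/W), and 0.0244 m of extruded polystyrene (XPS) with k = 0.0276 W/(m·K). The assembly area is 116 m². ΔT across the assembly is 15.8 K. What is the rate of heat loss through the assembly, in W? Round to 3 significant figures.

426 W

0.0244/0.0276 = 0.8841
R_total = 0.102 + 3.32 + 0.8841 = 4.306 m²·K/W
Q = A·ΔT/R = 116 × 15.8 / 4.306 = 425.6 W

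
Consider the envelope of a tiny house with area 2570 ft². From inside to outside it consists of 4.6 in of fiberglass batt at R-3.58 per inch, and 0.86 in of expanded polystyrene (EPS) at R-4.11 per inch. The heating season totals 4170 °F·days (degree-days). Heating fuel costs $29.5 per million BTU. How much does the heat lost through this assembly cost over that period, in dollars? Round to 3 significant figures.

379 dollars

4.6 × 3.58 = 16.47
0.86 × 4.11 = 3.535
R_total = 16.47 + 3.535 = 20 ft²·°F·h/BTU
E = A × HDD × 24 / R = 2570 × 4170 × 24 / 20 = 12860000 BTU
Cost = 12860000/10⁶ × 29.5 = $379.3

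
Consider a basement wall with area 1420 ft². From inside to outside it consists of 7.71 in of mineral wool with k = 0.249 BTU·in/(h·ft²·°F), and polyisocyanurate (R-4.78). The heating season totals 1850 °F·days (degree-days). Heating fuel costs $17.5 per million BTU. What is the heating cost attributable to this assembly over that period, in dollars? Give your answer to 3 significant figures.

7.71/0.249 = 30.96
R_total = 30.96 + 4.78 = 35.74 ft²·°F·h/BTU
E = A × HDD × 24 / R = 1420 × 1850 × 24 / 35.74 = 1764000 BTU
Cost = 1764000/10⁶ × 17.5 = $30.87

30.9 dollars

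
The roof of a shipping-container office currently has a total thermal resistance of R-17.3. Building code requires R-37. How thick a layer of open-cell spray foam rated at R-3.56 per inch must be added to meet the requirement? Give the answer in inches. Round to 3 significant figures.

5.53 in

ΔR = 37 − 17.3 = 19.7 ft²·°F·h/BTU
L = ΔR / (R/in) = 19.7/3.56 = 5.534 in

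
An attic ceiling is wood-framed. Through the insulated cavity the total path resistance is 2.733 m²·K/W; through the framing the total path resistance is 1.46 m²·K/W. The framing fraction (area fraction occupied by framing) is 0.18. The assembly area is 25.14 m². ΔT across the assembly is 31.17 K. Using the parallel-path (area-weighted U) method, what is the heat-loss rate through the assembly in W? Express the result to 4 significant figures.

U_eff = 0.82/2.733 + 0.18/1.46 = 0.30004 + 0.12329 = 0.42332
R_eff = 1/U_eff = 2.3623 m²·K/W
Q = 25.14 × 31.17 / 2.3623 = 331.72 W

331.7 W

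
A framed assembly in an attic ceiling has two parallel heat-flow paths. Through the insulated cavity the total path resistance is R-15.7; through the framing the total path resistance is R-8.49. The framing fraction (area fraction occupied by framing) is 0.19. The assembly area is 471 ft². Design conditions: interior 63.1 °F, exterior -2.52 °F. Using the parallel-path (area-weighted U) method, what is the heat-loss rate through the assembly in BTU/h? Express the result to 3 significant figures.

2290 BTU/h

U_eff = 0.81/15.7 + 0.19/8.49 = 0.05159 + 0.02238 = 0.07397
R_eff = 1/U_eff = 13.52 ft²·°F·h/BTU
Q = 471 × (63.1 − (-2.52)) / 13.52 = 2286 BTU/h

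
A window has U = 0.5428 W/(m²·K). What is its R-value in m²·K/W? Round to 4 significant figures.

1.842 m²·K/W

R = 1/U = 1/0.5428 = 1.8423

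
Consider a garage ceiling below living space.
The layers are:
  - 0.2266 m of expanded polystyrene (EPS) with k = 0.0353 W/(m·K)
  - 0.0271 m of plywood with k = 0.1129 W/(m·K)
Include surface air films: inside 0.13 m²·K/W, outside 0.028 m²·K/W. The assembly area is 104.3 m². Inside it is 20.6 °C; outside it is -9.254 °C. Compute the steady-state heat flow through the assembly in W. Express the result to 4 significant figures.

0.2266/0.0353 = 6.4193
0.0271/0.1129 = 0.24004
R_total = 0.13 + 6.4193 + 0.24004 + 0.028 = 6.8173 m²·K/W
Q = A·ΔT/R = 104.3 × (20.6 − (-9.254)) / 6.8173 = 456.75 W

456.7 W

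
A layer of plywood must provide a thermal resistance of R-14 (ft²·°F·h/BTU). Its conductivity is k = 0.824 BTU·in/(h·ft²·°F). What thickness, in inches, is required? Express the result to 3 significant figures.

L = R × k = 14 × 0.824 = 11.54 in

11.5 in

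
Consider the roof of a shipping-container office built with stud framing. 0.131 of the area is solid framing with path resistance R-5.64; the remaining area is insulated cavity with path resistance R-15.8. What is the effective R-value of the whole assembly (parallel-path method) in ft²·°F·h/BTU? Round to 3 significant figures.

U_eff = 0.869/15.8 + 0.131/5.64 = 0.055 + 0.02323 = 0.07823
R_eff = 1/U_eff = 12.78 ft²·°F·h/BTU

12.8 ft²·°F·h/BTU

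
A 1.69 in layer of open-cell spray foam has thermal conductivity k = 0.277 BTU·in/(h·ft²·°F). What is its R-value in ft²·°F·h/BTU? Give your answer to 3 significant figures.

6.10 ft²·°F·h/BTU

R = L/k = 1.69/0.277 = 6.101 ft²·°F·h/BTU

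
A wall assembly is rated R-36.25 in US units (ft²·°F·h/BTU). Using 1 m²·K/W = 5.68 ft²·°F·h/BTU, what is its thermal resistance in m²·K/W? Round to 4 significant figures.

R_SI = 36.25/5.68 = 6.382

6.382 m²·K/W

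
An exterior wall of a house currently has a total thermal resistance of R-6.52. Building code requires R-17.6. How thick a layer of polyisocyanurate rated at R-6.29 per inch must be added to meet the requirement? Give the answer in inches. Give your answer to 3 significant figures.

1.76 in

ΔR = 17.6 − 6.52 = 11.08 ft²·°F·h/BTU
L = ΔR / (R/in) = 11.08/6.29 = 1.762 in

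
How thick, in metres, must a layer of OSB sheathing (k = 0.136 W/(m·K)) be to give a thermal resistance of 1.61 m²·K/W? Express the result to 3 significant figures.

L = R·k = 1.61 × 0.136 = 0.219 m

0.219 m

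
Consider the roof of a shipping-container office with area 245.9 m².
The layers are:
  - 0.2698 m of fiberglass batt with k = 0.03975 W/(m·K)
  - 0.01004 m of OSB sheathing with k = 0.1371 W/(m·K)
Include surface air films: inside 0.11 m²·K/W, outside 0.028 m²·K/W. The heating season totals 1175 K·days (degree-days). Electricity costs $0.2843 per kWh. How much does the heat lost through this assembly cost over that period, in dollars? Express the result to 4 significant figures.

281.7 dollars

0.2698/0.03975 = 6.7874
0.01004/0.1371 = 0.073231
R_total = 0.11 + 6.7874 + 0.073231 + 0.028 = 6.9987 m²·K/W
E = A × HDD × 24 / R / 1000 = 245.9 × 1175 × 24 / 6.9987 / 1000 = 990.82 kWh
Cost = 990.82 × 0.2843 = $281.69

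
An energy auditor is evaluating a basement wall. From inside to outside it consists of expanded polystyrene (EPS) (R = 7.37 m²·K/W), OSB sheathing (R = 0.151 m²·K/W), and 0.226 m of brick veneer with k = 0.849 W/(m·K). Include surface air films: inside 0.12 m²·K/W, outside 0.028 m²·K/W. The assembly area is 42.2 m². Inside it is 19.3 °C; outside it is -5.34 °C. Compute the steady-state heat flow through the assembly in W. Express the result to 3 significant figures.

0.226/0.849 = 0.2662
R_total = 0.12 + 7.37 + 0.151 + 0.2662 + 0.028 = 7.935 m²·K/W
Q = A·ΔT/R = 42.2 × (19.3 − (-5.34)) / 7.935 = 131 W

131 W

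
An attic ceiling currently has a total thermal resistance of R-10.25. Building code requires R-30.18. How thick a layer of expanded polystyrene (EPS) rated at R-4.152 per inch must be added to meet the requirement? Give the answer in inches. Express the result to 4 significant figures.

ΔR = 30.18 − 10.25 = 19.93 ft²·°F·h/BTU
L = ΔR / (R/in) = 19.93/4.152 = 4.8001 in

4.800 in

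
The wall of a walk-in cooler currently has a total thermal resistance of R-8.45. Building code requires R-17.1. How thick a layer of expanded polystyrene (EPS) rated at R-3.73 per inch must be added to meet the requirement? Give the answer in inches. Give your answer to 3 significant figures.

ΔR = 17.1 − 8.45 = 8.65 ft²·°F·h/BTU
L = ΔR / (R/in) = 8.65/3.73 = 2.319 in

2.32 in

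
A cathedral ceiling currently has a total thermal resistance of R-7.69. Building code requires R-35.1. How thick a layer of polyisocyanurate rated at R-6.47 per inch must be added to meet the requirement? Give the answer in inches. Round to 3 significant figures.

ΔR = 35.1 − 7.69 = 27.41 ft²·°F·h/BTU
L = ΔR / (R/in) = 27.41/6.47 = 4.236 in

4.24 in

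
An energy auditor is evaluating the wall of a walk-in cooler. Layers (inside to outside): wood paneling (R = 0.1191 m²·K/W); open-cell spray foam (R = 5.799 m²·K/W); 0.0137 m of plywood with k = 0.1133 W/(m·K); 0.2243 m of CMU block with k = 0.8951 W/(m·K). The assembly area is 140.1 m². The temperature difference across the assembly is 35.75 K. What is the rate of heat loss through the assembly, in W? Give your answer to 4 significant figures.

796.3 W

0.0137/0.1133 = 0.12092
0.2243/0.8951 = 0.25059
R_total = 0.1191 + 5.799 + 0.12092 + 0.25059 = 6.2896 m²·K/W
Q = A·ΔT/R = 140.1 × 35.75 / 6.2896 = 796.33 W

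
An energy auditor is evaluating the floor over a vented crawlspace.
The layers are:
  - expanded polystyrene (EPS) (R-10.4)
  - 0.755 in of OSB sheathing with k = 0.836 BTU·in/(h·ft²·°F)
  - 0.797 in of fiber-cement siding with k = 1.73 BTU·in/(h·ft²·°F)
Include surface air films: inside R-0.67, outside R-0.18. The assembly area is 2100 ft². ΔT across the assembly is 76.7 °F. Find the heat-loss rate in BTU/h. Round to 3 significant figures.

0.755/0.836 = 0.9031
0.797/1.73 = 0.4607
R_total = 0.67 + 10.4 + 0.9031 + 0.4607 + 0.18 = 12.61 ft²·°F·h/BTU
Q = A·ΔT/R = 2100 × 76.7 / 12.61 = 12770 BTU/h

12800 BTU/h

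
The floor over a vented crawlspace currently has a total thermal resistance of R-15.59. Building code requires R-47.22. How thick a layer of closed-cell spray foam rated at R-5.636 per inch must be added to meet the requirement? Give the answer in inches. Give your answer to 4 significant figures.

5.612 in

ΔR = 47.22 − 15.59 = 31.63 ft²·°F·h/BTU
L = ΔR / (R/in) = 31.63/5.636 = 5.6121 in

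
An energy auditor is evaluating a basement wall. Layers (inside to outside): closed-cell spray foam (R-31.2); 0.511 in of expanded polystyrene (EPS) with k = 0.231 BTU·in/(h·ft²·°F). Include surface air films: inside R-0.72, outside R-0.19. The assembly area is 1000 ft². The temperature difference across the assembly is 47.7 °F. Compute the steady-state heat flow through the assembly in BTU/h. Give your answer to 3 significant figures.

1390 BTU/h

0.511/0.231 = 2.212
R_total = 0.72 + 31.2 + 2.212 + 0.19 = 34.32 ft²·°F·h/BTU
Q = A·ΔT/R = 1000 × 47.7 / 34.32 = 1390 BTU/h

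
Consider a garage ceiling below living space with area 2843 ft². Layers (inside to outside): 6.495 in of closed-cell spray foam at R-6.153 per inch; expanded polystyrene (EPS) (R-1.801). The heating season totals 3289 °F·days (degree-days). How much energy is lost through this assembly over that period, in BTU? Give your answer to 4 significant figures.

5373000 BTU

6.495 × 6.153 = 39.964
R_total = 39.964 + 1.801 = 41.765 ft²·°F·h/BTU
E = A × HDD × 24 / R = 2843 × 3289 × 24 / 41.765 = 5373300 BTU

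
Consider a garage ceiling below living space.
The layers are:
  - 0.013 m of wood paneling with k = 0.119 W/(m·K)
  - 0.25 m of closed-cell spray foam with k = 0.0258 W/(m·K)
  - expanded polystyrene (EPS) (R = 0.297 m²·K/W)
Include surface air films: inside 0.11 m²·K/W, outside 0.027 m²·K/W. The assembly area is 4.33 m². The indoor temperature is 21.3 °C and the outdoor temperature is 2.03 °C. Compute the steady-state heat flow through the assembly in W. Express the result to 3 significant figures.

8.15 W

0.013/0.119 = 0.1092
0.25/0.0258 = 9.69
R_total = 0.11 + 0.1092 + 9.69 + 0.297 + 0.027 = 10.23 m²·K/W
Q = A·ΔT/R = 4.33 × (21.3 − 2.03) / 10.23 = 8.154 W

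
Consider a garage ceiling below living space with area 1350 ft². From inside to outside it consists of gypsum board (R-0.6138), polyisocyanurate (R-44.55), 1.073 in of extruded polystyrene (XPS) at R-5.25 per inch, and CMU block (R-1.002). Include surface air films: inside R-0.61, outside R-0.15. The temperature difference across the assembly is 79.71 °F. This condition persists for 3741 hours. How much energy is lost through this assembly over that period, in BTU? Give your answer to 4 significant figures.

7659000 BTU

1.073 × 5.25 = 5.6332
R_total = 0.61 + 0.6138 + 44.55 + 5.6332 + 1.002 + 0.15 = 52.559 ft²·°F·h/BTU
Q = 1350 × 79.71 / 52.559 = 2047.4 BTU/h
E = 2047.4 × 3741 = 7659300 BTU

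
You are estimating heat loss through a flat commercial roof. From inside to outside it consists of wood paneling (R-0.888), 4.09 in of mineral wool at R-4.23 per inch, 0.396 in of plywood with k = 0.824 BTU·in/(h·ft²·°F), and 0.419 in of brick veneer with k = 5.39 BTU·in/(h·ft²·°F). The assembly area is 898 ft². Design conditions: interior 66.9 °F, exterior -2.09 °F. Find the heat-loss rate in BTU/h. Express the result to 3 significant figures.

4.09 × 4.23 = 17.3
0.396/0.824 = 0.4806
0.419/5.39 = 0.07774
R_total = 0.888 + 17.3 + 0.4806 + 0.07774 = 18.75 ft²·°F·h/BTU
Q = A·ΔT/R = 898 × (66.9 − (-2.09)) / 18.75 = 3305 BTU/h

3300 BTU/h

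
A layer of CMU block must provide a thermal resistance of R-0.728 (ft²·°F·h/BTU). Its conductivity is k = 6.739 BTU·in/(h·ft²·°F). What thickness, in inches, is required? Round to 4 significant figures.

4.906 in

L = R × k = 0.728 × 6.739 = 4.906 in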